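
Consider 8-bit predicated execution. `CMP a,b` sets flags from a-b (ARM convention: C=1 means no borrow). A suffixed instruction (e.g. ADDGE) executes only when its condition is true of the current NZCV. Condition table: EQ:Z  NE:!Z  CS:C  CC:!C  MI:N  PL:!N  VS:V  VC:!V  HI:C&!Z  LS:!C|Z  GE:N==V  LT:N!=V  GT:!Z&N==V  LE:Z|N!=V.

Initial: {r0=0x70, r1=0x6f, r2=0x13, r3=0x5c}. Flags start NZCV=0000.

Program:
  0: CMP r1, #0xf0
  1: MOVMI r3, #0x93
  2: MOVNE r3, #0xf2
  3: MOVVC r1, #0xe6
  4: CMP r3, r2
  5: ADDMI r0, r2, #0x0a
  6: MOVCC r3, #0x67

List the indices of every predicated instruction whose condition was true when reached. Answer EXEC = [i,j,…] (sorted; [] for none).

[0] flags=0000 → (cmp)
[1] flags=0000 MI?F → skip
[2] flags=0000 NE?T → r3=0xf2
[3] flags=0000 VC?T → r1=0xe6
[4] flags=1010 → (cmp)
[5] flags=1010 MI?T → r0=0x1d
[6] flags=1010 CC?F → skip

EXEC = [2,3,5]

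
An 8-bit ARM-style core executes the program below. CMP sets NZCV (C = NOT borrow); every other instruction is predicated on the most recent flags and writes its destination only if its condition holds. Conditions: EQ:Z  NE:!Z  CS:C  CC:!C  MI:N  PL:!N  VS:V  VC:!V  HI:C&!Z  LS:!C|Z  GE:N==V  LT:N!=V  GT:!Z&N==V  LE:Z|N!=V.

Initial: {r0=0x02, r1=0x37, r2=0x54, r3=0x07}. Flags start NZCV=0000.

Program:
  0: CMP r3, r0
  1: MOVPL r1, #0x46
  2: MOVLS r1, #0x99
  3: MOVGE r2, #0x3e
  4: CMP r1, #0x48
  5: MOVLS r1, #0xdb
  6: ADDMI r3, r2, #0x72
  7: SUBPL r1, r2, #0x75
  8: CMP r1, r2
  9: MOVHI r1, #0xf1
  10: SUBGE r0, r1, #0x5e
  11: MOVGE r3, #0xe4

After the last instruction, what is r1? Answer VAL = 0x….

[0] flags=0010 → (cmp)
[1] flags=0010 PL?T → r1=0x46
[2] flags=0010 LS?F → skip
[3] flags=0010 GE?T → r2=0x3e
[4] flags=1000 → (cmp)
[5] flags=1000 LS?T → r1=0xdb
[6] flags=1000 MI?T → r3=0xb0
[7] flags=1000 PL?F → skip
[8] flags=1010 → (cmp)
[9] flags=1010 HI?T → r1=0xf1
[10] flags=1010 GE?F → skip
[11] flags=1010 GE?F → skip

VAL = 0xf1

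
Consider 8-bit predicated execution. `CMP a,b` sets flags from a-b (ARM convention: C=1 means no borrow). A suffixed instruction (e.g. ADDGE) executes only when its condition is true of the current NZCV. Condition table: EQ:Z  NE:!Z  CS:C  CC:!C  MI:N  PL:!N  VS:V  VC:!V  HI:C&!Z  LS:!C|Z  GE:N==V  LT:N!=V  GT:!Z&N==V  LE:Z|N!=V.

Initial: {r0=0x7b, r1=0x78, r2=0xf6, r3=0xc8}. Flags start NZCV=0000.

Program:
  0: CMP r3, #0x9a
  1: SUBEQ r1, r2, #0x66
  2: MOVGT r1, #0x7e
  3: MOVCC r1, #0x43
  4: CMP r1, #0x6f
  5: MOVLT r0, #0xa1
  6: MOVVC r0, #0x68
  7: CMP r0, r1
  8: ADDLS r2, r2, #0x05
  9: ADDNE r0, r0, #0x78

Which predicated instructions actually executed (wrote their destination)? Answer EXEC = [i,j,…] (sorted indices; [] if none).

EXEC = [2,6,8,9]

[0] flags=0010 → (cmp)
[1] flags=0010 EQ?F → skip
[2] flags=0010 GT?T → r1=0x7e
[3] flags=0010 CC?F → skip
[4] flags=0010 → (cmp)
[5] flags=0010 LT?F → skip
[6] flags=0010 VC?T → r0=0x68
[7] flags=1000 → (cmp)
[8] flags=1000 LS?T → r2=0xfb
[9] flags=1000 NE?T → r0=0xe0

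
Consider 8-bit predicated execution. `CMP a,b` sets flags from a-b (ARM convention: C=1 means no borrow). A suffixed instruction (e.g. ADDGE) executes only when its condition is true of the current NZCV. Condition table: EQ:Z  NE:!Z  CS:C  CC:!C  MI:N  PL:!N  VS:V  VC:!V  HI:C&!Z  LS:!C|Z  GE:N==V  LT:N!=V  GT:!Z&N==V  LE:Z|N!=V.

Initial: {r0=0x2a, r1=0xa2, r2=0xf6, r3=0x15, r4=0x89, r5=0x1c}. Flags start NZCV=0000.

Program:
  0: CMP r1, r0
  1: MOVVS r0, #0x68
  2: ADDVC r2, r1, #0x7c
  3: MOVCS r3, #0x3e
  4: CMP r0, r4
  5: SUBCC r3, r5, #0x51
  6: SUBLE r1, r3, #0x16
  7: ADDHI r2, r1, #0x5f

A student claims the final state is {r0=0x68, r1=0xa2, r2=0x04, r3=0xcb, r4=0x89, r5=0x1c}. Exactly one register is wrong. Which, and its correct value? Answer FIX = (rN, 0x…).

FIX = (r2, 0xf6)

0: ✓ CMP  NZCV=0011
1: ✓ MOVVS  r0←0x68
2: · ADDVC
3: ✓ MOVCS  r3←0x3e
4: ✓ CMP  NZCV=1001
5: ✓ SUBCC  r3←0xcb
6: · SUBLE
7: · ADDHI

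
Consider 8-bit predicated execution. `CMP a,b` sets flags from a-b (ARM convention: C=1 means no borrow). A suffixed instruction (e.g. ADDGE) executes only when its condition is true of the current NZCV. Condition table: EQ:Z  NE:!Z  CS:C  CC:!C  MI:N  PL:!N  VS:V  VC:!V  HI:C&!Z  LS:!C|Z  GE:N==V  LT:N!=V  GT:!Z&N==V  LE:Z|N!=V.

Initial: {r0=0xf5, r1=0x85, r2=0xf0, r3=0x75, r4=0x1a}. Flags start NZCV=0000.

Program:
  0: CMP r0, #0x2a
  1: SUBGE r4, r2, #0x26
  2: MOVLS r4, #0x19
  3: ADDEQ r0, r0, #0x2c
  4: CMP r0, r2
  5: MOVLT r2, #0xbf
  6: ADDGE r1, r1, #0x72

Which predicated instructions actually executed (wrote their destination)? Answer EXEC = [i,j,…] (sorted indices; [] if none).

EXEC = [6]

[0] flags=1010 → (cmp)
[1] flags=1010 GE?F → skip
[2] flags=1010 LS?F → skip
[3] flags=1010 EQ?F → skip
[4] flags=0010 → (cmp)
[5] flags=0010 LT?F → skip
[6] flags=0010 GE?T → r1=0xf7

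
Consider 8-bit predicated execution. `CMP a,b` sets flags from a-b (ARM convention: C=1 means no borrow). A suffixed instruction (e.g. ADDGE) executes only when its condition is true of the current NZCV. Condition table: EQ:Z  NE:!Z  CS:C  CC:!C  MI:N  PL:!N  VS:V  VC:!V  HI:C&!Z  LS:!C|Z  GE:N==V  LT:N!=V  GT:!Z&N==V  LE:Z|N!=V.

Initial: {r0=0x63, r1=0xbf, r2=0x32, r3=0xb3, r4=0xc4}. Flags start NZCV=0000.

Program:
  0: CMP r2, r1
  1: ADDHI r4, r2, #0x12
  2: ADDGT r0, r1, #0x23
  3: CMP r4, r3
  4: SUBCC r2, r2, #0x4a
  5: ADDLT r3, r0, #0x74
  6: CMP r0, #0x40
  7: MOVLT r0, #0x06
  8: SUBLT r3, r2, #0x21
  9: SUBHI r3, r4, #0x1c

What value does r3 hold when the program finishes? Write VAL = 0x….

VAL = 0xa8

[0] flags=0000 → (cmp)
[1] flags=0000 HI?F → skip
[2] flags=0000 GT?T → r0=0xe2
[3] flags=0010 → (cmp)
[4] flags=0010 CC?F → skip
[5] flags=0010 LT?F → skip
[6] flags=1010 → (cmp)
[7] flags=1010 LT?T → r0=0x06
[8] flags=1010 LT?T → r3=0x11
[9] flags=1010 HI?T → r3=0xa8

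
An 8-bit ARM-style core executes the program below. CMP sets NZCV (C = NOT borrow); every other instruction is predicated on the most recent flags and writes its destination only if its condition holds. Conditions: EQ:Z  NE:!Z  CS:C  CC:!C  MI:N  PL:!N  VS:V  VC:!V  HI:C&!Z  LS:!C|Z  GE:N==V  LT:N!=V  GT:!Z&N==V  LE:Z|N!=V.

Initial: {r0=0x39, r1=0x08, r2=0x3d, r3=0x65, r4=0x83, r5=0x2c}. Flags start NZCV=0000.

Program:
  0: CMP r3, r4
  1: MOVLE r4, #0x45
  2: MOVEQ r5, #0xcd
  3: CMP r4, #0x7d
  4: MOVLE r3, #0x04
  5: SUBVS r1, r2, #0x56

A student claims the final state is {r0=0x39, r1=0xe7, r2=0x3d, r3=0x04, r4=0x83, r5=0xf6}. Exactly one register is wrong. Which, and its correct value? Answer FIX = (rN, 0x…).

0: ✓ CMP  NZCV=1001
1: · MOVLE
2: · MOVEQ
3: ✓ CMP  NZCV=0011
4: ✓ MOVLE  r3←0x04
5: ✓ SUBVS  r1←0xe7

FIX = (r5, 0x2c)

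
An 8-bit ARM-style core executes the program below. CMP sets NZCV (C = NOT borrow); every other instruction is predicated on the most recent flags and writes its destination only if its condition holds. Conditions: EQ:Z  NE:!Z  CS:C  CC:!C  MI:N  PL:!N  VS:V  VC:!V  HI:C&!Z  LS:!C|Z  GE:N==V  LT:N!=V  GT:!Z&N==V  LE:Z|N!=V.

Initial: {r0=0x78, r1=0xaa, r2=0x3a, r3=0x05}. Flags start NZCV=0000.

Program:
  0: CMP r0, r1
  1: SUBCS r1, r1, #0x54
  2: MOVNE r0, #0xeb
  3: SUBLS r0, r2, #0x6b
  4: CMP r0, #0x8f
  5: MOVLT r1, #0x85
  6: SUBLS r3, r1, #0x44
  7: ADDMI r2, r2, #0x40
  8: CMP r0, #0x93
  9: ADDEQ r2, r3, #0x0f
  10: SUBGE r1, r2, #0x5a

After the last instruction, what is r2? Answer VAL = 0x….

0: ✓ CMP  NZCV=1001
1: · SUBCS
2: ✓ MOVNE  r0←0xeb
3: ✓ SUBLS  r0←0xcf
4: ✓ CMP  NZCV=0010
5: · MOVLT
6: · SUBLS
7: · ADDMI
8: ✓ CMP  NZCV=0010
9: · ADDEQ
10: ✓ SUBGE  r1←0xe0

VAL = 0x3a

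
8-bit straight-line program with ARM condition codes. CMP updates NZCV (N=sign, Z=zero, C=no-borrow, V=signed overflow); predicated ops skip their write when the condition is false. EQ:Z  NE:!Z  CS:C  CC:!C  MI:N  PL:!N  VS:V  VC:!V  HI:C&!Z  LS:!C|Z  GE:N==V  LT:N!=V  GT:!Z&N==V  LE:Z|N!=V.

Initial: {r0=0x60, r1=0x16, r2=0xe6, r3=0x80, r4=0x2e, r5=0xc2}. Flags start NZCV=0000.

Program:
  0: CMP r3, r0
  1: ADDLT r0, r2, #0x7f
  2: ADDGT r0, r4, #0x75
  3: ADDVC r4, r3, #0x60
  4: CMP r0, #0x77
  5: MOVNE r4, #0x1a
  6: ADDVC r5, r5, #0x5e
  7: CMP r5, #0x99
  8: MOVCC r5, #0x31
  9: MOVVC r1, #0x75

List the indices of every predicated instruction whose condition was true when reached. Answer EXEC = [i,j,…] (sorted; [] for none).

EXEC = [1,5,6,8]

[0] flags=0011 → (cmp)
[1] flags=0011 LT?T → r0=0x65
[2] flags=0011 GT?F → skip
[3] flags=0011 VC?F → skip
[4] flags=1000 → (cmp)
[5] flags=1000 NE?T → r4=0x1a
[6] flags=1000 VC?T → r5=0x20
[7] flags=1001 → (cmp)
[8] flags=1001 CC?T → r5=0x31
[9] flags=1001 VC?F → skip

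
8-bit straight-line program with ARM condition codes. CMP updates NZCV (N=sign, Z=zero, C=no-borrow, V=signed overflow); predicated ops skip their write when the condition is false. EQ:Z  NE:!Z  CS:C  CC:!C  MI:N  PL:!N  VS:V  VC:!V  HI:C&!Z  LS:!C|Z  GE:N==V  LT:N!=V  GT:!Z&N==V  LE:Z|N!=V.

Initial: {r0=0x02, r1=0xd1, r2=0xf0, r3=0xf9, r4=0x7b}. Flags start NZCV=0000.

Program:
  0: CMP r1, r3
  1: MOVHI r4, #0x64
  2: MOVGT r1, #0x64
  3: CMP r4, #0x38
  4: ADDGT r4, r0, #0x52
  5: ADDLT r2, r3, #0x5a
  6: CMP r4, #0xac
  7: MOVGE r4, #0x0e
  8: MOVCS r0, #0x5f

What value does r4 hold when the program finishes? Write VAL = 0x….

VAL = 0x0e

[0] flags=1000 → (cmp)
[1] flags=1000 HI?F → skip
[2] flags=1000 GT?F → skip
[3] flags=0010 → (cmp)
[4] flags=0010 GT?T → r4=0x54
[5] flags=0010 LT?F → skip
[6] flags=1001 → (cmp)
[7] flags=1001 GE?T → r4=0x0e
[8] flags=1001 CS?F → skip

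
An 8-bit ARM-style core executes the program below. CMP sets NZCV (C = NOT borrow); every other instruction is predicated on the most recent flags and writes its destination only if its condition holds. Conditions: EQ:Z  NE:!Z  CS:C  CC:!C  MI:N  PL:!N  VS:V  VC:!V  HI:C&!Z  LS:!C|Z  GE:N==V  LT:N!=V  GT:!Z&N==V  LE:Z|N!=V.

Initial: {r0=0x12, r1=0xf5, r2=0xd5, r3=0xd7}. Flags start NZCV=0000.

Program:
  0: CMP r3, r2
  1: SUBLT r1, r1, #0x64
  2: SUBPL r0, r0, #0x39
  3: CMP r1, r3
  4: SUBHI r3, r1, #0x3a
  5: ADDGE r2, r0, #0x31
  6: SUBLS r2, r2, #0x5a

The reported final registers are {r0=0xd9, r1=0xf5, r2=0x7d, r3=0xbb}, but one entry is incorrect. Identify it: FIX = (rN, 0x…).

FIX = (r2, 0x0a)

[0] flags=0010 → (cmp)
[1] flags=0010 LT?F → skip
[2] flags=0010 PL?T → r0=0xd9
[3] flags=0010 → (cmp)
[4] flags=0010 HI?T → r3=0xbb
[5] flags=0010 GE?T → r2=0x0a
[6] flags=0010 LS?F → skip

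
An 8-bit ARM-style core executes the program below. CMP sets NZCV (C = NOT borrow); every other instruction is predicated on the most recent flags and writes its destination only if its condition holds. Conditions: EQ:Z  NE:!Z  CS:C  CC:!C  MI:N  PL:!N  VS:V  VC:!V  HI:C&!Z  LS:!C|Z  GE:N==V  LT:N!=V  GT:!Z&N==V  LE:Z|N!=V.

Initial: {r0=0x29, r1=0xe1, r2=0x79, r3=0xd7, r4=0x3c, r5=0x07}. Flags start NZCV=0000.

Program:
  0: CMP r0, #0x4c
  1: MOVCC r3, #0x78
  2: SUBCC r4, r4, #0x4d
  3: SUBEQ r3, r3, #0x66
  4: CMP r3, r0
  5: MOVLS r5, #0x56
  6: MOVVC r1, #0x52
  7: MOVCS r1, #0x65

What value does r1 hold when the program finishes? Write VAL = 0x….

VAL = 0x65

[0] flags=1000 → (cmp)
[1] flags=1000 CC?T → r3=0x78
[2] flags=1000 CC?T → r4=0xef
[3] flags=1000 EQ?F → skip
[4] flags=0010 → (cmp)
[5] flags=0010 LS?F → skip
[6] flags=0010 VC?T → r1=0x52
[7] flags=0010 CS?T → r1=0x65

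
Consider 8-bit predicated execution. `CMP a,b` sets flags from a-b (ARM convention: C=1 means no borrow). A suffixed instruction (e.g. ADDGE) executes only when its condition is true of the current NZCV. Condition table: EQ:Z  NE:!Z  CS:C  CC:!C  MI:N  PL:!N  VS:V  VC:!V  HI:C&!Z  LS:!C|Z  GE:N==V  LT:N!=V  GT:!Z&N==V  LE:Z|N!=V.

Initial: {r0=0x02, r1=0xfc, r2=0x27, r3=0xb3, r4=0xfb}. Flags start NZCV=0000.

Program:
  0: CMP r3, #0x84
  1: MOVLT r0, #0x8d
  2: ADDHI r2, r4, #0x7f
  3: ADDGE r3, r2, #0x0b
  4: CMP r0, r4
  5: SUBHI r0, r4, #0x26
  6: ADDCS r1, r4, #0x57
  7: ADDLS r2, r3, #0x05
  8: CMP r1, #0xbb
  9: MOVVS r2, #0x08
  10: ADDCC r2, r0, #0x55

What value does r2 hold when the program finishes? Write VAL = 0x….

VAL = 0x8a

[0] flags=0010 → (cmp)
[1] flags=0010 LT?F → skip
[2] flags=0010 HI?T → r2=0x7a
[3] flags=0010 GE?T → r3=0x85
[4] flags=0000 → (cmp)
[5] flags=0000 HI?F → skip
[6] flags=0000 CS?F → skip
[7] flags=0000 LS?T → r2=0x8a
[8] flags=0010 → (cmp)
[9] flags=0010 VS?F → skip
[10] flags=0010 CC?F → skip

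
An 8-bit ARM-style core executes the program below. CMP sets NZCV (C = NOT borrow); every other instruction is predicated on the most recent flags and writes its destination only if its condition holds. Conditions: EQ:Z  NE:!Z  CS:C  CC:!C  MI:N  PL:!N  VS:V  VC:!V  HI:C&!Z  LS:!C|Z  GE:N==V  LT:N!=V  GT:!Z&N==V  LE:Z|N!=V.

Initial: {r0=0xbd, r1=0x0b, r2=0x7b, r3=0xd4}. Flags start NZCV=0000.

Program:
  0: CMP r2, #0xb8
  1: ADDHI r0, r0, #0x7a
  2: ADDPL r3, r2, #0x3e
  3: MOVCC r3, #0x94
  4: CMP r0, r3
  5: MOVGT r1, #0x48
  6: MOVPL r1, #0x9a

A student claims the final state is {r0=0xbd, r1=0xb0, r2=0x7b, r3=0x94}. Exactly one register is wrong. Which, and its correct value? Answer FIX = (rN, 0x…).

[0] flags=1001 → (cmp)
[1] flags=1001 HI?F → skip
[2] flags=1001 PL?F → skip
[3] flags=1001 CC?T → r3=0x94
[4] flags=0010 → (cmp)
[5] flags=0010 GT?T → r1=0x48
[6] flags=0010 PL?T → r1=0x9a

FIX = (r1, 0x9a)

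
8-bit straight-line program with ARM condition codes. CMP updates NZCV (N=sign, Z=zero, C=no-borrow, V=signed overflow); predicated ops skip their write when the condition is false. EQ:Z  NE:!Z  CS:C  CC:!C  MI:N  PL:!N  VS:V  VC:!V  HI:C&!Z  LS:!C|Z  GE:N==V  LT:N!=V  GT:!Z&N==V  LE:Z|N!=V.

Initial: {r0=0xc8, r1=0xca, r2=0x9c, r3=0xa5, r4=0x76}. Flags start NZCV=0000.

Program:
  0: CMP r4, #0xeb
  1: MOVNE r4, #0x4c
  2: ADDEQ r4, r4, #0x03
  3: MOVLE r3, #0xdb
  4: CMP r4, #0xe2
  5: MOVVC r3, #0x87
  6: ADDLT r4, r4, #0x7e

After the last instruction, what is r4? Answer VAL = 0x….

0: ✓ CMP  NZCV=1001
1: ✓ MOVNE  r4←0x4c
2: · ADDEQ
3: · MOVLE
4: ✓ CMP  NZCV=0000
5: ✓ MOVVC  r3←0x87
6: · ADDLT

VAL = 0x4c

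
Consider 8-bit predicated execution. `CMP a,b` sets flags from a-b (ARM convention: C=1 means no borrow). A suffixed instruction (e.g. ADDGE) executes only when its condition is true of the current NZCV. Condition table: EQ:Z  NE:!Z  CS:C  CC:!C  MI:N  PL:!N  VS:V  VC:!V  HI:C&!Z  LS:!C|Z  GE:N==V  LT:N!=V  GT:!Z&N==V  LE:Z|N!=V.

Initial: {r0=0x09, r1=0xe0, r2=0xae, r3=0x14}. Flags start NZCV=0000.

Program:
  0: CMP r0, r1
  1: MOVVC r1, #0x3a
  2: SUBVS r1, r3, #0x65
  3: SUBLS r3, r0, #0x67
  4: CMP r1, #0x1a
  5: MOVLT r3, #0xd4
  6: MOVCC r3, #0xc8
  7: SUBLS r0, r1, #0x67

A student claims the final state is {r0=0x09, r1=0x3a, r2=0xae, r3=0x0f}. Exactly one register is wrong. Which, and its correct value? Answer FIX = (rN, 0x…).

FIX = (r3, 0xa2)

0: ✓ CMP  NZCV=0000
1: ✓ MOVVC  r1←0x3a
2: · SUBVS
3: ✓ SUBLS  r3←0xa2
4: ✓ CMP  NZCV=0010
5: · MOVLT
6: · MOVCC
7: · SUBLS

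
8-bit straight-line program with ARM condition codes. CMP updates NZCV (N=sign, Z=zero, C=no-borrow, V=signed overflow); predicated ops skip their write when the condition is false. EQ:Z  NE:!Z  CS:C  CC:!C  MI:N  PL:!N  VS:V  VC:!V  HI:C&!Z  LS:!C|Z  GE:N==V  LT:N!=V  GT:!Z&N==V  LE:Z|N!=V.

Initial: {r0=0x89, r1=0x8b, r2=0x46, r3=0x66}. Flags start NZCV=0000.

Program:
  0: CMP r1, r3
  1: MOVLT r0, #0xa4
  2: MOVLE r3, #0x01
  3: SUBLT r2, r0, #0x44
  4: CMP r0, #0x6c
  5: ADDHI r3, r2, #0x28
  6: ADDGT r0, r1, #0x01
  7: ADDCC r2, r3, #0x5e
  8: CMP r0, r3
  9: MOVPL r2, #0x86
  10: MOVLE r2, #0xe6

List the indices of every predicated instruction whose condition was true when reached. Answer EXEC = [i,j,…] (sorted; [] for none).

[0] flags=0011 → (cmp)
[1] flags=0011 LT?T → r0=0xa4
[2] flags=0011 LE?T → r3=0x01
[3] flags=0011 LT?T → r2=0x60
[4] flags=0011 → (cmp)
[5] flags=0011 HI?T → r3=0x88
[6] flags=0011 GT?F → skip
[7] flags=0011 CC?F → skip
[8] flags=0010 → (cmp)
[9] flags=0010 PL?T → r2=0x86
[10] flags=0010 LE?F → skip

EXEC = [1,2,3,5,9]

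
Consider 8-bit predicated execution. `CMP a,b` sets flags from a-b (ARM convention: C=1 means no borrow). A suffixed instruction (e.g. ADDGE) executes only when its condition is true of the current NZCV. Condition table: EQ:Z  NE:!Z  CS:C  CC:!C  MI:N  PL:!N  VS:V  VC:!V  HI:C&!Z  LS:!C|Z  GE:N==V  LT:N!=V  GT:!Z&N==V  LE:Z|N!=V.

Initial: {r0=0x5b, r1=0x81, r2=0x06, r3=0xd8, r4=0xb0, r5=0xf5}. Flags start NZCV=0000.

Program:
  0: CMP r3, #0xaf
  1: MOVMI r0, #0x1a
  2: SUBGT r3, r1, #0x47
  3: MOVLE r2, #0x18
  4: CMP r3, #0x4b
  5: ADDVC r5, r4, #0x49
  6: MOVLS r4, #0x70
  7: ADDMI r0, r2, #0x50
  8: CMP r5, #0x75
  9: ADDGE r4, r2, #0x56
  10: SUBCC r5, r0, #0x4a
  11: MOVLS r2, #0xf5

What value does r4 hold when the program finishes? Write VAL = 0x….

0: ✓ CMP  NZCV=0010
1: · MOVMI
2: ✓ SUBGT  r3←0x3a
3: · MOVLE
4: ✓ CMP  NZCV=1000
5: ✓ ADDVC  r5←0xf9
6: ✓ MOVLS  r4←0x70
7: ✓ ADDMI  r0←0x56
8: ✓ CMP  NZCV=1010
9: · ADDGE
10: · SUBCC
11: · MOVLS

VAL = 0x70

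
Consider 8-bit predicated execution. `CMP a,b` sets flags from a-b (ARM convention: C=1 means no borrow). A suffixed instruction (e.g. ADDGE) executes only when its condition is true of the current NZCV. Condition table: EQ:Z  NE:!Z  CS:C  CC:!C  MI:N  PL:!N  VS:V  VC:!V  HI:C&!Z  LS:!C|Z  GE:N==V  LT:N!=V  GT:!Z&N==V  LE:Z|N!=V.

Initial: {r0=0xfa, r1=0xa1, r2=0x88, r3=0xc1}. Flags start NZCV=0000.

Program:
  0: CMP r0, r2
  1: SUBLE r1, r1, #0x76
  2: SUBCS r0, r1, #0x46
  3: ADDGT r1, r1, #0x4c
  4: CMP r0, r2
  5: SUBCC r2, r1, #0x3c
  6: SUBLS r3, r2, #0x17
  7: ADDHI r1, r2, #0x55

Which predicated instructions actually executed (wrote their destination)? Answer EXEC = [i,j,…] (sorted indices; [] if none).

[0] flags=0010 → (cmp)
[1] flags=0010 LE?F → skip
[2] flags=0010 CS?T → r0=0x5b
[3] flags=0010 GT?T → r1=0xed
[4] flags=1001 → (cmp)
[5] flags=1001 CC?T → r2=0xb1
[6] flags=1001 LS?T → r3=0x9a
[7] flags=1001 HI?F → skip

EXEC = [2,3,5,6]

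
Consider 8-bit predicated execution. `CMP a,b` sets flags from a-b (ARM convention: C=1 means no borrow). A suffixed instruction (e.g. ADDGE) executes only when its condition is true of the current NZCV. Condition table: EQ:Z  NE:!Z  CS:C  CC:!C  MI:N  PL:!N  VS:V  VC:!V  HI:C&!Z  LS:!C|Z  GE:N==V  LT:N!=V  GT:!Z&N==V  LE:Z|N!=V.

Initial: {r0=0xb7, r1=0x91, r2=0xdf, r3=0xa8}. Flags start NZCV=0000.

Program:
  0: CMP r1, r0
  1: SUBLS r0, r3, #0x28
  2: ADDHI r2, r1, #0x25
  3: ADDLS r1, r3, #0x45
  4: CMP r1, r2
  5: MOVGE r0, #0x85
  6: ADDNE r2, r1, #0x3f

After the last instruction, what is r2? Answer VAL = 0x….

VAL = 0x2c

0: ✓ CMP  NZCV=1000
1: ✓ SUBLS  r0←0x80
2: · ADDHI
3: ✓ ADDLS  r1←0xed
4: ✓ CMP  NZCV=0010
5: ✓ MOVGE  r0←0x85
6: ✓ ADDNE  r2←0x2c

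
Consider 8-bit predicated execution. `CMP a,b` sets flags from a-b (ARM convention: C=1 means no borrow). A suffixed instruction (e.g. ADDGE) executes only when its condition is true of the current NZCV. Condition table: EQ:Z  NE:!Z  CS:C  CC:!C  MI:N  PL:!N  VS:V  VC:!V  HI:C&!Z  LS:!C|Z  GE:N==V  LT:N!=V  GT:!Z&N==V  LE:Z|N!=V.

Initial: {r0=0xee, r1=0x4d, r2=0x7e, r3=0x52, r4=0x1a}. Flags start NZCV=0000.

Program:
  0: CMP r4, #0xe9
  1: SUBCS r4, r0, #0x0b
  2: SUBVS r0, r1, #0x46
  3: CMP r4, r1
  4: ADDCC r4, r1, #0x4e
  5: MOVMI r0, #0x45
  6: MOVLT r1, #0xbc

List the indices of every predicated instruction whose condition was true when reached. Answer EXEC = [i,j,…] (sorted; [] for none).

EXEC = [4,5,6]

0: ✓ CMP  NZCV=0000
1: · SUBCS
2: · SUBVS
3: ✓ CMP  NZCV=1000
4: ✓ ADDCC  r4←0x9b
5: ✓ MOVMI  r0←0x45
6: ✓ MOVLT  r1←0xbc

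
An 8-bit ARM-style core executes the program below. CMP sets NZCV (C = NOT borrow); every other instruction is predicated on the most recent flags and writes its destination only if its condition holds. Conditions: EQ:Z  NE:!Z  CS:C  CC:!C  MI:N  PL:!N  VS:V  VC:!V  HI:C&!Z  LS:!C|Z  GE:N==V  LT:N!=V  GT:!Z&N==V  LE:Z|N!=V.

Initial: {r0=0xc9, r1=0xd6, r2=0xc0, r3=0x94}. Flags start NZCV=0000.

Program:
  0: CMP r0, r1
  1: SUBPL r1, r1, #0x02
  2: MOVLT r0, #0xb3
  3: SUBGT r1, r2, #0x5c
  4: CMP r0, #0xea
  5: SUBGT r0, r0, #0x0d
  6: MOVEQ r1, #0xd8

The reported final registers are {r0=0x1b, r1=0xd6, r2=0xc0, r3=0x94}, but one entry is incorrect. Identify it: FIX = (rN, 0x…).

[0] flags=1000 → (cmp)
[1] flags=1000 PL?F → skip
[2] flags=1000 LT?T → r0=0xb3
[3] flags=1000 GT?F → skip
[4] flags=1000 → (cmp)
[5] flags=1000 GT?F → skip
[6] flags=1000 EQ?F → skip

FIX = (r0, 0xb3)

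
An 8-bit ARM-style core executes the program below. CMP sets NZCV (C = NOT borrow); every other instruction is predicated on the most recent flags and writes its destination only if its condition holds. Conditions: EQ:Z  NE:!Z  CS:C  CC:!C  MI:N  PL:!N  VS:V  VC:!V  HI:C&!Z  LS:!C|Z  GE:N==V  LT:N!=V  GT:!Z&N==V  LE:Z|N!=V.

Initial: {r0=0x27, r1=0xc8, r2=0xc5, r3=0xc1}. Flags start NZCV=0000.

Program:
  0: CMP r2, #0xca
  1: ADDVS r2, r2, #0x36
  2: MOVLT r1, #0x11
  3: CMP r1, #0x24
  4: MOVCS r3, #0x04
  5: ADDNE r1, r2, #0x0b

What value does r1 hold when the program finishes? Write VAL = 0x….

[0] flags=1000 → (cmp)
[1] flags=1000 VS?F → skip
[2] flags=1000 LT?T → r1=0x11
[3] flags=1000 → (cmp)
[4] flags=1000 CS?F → skip
[5] flags=1000 NE?T → r1=0xd0

VAL = 0xd0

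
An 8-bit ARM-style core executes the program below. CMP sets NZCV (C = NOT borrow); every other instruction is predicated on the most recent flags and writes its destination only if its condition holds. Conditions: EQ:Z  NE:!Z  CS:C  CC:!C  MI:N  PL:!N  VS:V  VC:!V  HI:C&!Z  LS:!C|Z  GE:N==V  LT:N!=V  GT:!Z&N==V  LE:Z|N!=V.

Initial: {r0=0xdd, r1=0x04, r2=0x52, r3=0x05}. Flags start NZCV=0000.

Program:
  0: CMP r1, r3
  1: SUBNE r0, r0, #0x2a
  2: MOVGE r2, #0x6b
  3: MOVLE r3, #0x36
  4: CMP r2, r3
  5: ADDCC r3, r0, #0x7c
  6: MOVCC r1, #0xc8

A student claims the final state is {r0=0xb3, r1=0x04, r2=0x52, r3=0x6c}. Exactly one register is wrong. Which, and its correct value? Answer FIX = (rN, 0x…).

0: ✓ CMP  NZCV=1000
1: ✓ SUBNE  r0←0xb3
2: · MOVGE
3: ✓ MOVLE  r3←0x36
4: ✓ CMP  NZCV=0010
5: · ADDCC
6: · MOVCC

FIX = (r3, 0x36)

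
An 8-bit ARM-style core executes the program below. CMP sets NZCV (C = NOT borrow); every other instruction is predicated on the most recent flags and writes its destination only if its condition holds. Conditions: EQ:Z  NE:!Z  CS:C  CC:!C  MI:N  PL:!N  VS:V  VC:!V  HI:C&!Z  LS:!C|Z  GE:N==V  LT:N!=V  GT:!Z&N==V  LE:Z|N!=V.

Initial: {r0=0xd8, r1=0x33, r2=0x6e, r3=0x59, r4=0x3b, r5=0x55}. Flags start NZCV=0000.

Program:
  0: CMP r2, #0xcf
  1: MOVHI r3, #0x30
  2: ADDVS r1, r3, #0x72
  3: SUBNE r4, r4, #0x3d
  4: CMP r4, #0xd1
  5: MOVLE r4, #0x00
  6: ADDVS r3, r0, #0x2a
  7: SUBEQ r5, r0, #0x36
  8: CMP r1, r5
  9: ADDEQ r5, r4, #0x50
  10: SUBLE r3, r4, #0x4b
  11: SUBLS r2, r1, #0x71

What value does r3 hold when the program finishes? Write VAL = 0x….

0: ✓ CMP  NZCV=1001
1: · MOVHI
2: ✓ ADDVS  r1←0xcb
3: ✓ SUBNE  r4←0xfe
4: ✓ CMP  NZCV=0010
5: · MOVLE
6: · ADDVS
7: · SUBEQ
8: ✓ CMP  NZCV=0011
9: · ADDEQ
10: ✓ SUBLE  r3←0xb3
11: · SUBLS

VAL = 0xb3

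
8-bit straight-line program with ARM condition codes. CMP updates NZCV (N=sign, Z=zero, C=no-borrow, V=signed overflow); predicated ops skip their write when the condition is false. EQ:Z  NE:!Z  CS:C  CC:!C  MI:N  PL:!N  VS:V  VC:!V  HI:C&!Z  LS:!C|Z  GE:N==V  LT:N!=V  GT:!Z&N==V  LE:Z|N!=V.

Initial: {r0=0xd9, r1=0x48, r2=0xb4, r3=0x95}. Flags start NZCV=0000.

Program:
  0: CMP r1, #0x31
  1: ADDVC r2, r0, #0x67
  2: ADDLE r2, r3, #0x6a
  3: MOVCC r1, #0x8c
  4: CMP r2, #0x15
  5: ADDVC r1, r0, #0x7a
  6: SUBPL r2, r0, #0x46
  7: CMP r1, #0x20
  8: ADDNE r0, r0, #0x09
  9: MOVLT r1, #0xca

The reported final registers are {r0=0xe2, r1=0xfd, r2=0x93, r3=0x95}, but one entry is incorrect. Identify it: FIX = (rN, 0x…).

FIX = (r1, 0x53)

[0] flags=0010 → (cmp)
[1] flags=0010 VC?T → r2=0x40
[2] flags=0010 LE?F → skip
[3] flags=0010 CC?F → skip
[4] flags=0010 → (cmp)
[5] flags=0010 VC?T → r1=0x53
[6] flags=0010 PL?T → r2=0x93
[7] flags=0010 → (cmp)
[8] flags=0010 NE?T → r0=0xe2
[9] flags=0010 LT?F → skip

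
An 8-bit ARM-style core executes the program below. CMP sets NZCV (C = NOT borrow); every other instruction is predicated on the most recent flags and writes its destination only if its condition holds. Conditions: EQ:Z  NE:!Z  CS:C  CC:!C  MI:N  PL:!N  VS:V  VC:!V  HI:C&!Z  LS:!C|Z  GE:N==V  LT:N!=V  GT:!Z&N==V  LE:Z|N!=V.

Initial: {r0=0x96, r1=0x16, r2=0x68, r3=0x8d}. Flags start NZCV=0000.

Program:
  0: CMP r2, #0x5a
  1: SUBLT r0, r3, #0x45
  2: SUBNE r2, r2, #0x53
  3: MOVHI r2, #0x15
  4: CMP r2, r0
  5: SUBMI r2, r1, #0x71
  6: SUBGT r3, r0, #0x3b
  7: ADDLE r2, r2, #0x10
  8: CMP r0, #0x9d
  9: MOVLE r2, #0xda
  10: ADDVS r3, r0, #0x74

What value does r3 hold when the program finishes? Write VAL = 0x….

0: ✓ CMP  NZCV=0010
1: · SUBLT
2: ✓ SUBNE  r2←0x15
3: ✓ MOVHI  r2←0x15
4: ✓ CMP  NZCV=0000
5: · SUBMI
6: ✓ SUBGT  r3←0x5b
7: · ADDLE
8: ✓ CMP  NZCV=1000
9: ✓ MOVLE  r2←0xda
10: · ADDVS

VAL = 0x5b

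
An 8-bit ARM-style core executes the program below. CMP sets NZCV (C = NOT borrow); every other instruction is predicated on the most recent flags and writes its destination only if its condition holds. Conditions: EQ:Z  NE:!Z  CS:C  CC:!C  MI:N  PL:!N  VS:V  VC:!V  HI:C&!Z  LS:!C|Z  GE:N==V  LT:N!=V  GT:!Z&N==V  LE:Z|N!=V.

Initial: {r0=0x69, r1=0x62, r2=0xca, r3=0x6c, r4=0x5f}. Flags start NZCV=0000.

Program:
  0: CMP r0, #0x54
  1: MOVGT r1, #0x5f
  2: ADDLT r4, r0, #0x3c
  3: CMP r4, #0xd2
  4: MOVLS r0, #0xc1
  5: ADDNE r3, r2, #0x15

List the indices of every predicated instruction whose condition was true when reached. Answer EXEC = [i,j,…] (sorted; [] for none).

EXEC = [1,4,5]

[0] flags=0010 → (cmp)
[1] flags=0010 GT?T → r1=0x5f
[2] flags=0010 LT?F → skip
[3] flags=1001 → (cmp)
[4] flags=1001 LS?T → r0=0xc1
[5] flags=1001 NE?T → r3=0xdf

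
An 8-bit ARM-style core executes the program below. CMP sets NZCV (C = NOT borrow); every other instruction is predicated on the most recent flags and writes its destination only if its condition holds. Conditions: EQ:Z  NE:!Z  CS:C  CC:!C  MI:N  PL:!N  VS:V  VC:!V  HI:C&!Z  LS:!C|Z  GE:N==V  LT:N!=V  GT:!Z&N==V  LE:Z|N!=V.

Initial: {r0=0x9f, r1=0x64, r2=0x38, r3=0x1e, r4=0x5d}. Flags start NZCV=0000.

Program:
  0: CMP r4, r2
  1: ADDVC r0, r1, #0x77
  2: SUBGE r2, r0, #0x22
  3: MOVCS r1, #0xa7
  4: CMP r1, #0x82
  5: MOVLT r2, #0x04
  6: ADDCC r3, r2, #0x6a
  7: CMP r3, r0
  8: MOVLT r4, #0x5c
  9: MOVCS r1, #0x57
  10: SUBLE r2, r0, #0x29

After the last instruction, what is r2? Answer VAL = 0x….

[0] flags=0010 → (cmp)
[1] flags=0010 VC?T → r0=0xdb
[2] flags=0010 GE?T → r2=0xb9
[3] flags=0010 CS?T → r1=0xa7
[4] flags=0010 → (cmp)
[5] flags=0010 LT?F → skip
[6] flags=0010 CC?F → skip
[7] flags=0000 → (cmp)
[8] flags=0000 LT?F → skip
[9] flags=0000 CS?F → skip
[10] flags=0000 LE?F → skip

VAL = 0xb9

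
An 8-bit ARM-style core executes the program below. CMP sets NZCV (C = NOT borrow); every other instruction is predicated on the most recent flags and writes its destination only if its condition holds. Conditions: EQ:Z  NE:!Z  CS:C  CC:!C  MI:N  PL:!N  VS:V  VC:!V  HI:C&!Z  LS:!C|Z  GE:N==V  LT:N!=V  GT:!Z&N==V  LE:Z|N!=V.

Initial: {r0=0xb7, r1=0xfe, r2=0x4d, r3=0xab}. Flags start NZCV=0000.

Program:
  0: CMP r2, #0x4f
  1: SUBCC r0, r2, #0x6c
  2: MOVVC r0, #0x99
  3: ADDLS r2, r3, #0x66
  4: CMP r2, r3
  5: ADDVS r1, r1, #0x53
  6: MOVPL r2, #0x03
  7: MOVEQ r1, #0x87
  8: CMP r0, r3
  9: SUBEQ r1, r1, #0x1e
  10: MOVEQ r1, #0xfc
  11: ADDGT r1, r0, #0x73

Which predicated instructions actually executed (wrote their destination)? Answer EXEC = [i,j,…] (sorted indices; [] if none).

[0] flags=1000 → (cmp)
[1] flags=1000 CC?T → r0=0xe1
[2] flags=1000 VC?T → r0=0x99
[3] flags=1000 LS?T → r2=0x11
[4] flags=0000 → (cmp)
[5] flags=0000 VS?F → skip
[6] flags=0000 PL?T → r2=0x03
[7] flags=0000 EQ?F → skip
[8] flags=1000 → (cmp)
[9] flags=1000 EQ?F → skip
[10] flags=1000 EQ?F → skip
[11] flags=1000 GT?F → skip

EXEC = [1,2,3,6]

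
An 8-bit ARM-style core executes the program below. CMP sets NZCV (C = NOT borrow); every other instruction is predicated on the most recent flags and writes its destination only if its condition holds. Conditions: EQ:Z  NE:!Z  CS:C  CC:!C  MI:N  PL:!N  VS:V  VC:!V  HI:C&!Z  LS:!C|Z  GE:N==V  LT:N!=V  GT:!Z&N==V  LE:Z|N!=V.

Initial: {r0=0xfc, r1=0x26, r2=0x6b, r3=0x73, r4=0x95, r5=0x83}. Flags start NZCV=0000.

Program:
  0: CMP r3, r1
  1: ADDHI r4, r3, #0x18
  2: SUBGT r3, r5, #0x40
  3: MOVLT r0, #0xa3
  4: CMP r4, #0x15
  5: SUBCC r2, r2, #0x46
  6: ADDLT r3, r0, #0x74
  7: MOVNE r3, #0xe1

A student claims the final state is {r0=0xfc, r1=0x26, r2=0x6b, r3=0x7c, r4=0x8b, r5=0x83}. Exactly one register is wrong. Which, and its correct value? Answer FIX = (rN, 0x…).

[0] flags=0010 → (cmp)
[1] flags=0010 HI?T → r4=0x8b
[2] flags=0010 GT?T → r3=0x43
[3] flags=0010 LT?F → skip
[4] flags=0011 → (cmp)
[5] flags=0011 CC?F → skip
[6] flags=0011 LT?T → r3=0x70
[7] flags=0011 NE?T → r3=0xe1

FIX = (r3, 0xe1)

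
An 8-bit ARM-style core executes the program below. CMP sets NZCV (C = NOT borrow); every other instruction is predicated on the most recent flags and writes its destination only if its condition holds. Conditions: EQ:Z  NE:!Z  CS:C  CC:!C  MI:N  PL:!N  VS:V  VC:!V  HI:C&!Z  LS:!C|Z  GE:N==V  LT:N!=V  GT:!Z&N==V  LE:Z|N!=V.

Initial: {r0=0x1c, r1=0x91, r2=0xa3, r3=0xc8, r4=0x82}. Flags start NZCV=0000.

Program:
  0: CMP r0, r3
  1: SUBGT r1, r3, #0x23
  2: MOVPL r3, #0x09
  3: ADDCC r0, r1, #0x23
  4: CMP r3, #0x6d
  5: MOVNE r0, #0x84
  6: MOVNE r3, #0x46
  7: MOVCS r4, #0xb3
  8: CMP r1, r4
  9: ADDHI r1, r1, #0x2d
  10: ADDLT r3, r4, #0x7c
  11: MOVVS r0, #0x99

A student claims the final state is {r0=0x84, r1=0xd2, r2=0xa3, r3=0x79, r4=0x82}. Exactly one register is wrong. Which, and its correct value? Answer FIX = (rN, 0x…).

FIX = (r3, 0x46)

[0] flags=0000 → (cmp)
[1] flags=0000 GT?T → r1=0xa5
[2] flags=0000 PL?T → r3=0x09
[3] flags=0000 CC?T → r0=0xc8
[4] flags=1000 → (cmp)
[5] flags=1000 NE?T → r0=0x84
[6] flags=1000 NE?T → r3=0x46
[7] flags=1000 CS?F → skip
[8] flags=0010 → (cmp)
[9] flags=0010 HI?T → r1=0xd2
[10] flags=0010 LT?F → skip
[11] flags=0010 VS?F → skip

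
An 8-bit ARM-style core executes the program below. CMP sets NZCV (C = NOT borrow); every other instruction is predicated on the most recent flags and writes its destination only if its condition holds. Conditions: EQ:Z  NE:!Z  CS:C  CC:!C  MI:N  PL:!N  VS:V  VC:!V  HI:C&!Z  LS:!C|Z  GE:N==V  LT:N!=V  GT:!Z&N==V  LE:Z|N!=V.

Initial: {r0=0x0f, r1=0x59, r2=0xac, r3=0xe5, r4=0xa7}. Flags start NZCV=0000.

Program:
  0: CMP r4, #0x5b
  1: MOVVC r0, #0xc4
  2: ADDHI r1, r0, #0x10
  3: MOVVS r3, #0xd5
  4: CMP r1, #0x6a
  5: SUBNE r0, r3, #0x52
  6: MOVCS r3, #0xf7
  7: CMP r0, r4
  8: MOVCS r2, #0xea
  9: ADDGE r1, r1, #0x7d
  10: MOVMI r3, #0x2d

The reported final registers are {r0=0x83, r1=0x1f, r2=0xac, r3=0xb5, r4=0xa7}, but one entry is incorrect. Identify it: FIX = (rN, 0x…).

FIX = (r3, 0x2d)

[0] flags=0011 → (cmp)
[1] flags=0011 VC?F → skip
[2] flags=0011 HI?T → r1=0x1f
[3] flags=0011 VS?T → r3=0xd5
[4] flags=1000 → (cmp)
[5] flags=1000 NE?T → r0=0x83
[6] flags=1000 CS?F → skip
[7] flags=1000 → (cmp)
[8] flags=1000 CS?F → skip
[9] flags=1000 GE?F → skip
[10] flags=1000 MI?T → r3=0x2d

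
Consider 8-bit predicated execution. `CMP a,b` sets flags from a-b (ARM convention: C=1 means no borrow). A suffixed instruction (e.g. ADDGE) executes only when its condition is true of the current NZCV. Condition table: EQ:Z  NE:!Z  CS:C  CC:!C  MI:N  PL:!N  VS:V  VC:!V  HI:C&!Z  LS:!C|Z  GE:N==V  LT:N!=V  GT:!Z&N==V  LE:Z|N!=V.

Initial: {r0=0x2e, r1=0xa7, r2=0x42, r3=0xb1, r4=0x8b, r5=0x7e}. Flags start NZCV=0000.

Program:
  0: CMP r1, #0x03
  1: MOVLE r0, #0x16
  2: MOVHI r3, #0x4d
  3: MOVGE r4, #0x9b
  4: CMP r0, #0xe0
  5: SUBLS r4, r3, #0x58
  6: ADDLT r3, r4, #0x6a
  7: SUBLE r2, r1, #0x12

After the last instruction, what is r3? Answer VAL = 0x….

VAL = 0x4d

0: ✓ CMP  NZCV=1010
1: ✓ MOVLE  r0←0x16
2: ✓ MOVHI  r3←0x4d
3: · MOVGE
4: ✓ CMP  NZCV=0000
5: ✓ SUBLS  r4←0xf5
6: · ADDLT
7: · SUBLE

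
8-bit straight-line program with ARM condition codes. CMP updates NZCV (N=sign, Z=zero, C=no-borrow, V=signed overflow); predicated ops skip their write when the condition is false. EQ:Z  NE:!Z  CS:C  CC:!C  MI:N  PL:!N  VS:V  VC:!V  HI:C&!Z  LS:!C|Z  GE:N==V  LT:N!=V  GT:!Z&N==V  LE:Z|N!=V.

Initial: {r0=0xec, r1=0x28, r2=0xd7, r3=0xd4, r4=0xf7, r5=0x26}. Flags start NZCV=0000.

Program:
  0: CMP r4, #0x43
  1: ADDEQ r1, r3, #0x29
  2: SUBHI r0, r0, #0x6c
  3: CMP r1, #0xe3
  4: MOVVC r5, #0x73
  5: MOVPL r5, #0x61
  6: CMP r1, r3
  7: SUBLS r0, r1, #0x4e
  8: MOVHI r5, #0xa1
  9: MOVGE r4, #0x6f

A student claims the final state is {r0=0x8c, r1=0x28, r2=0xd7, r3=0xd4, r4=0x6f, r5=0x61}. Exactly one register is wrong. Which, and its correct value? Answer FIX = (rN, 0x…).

FIX = (r0, 0xda)

0: ✓ CMP  NZCV=1010
1: · ADDEQ
2: ✓ SUBHI  r0←0x80
3: ✓ CMP  NZCV=0000
4: ✓ MOVVC  r5←0x73
5: ✓ MOVPL  r5←0x61
6: ✓ CMP  NZCV=0000
7: ✓ SUBLS  r0←0xda
8: · MOVHI
9: ✓ MOVGE  r4←0x6f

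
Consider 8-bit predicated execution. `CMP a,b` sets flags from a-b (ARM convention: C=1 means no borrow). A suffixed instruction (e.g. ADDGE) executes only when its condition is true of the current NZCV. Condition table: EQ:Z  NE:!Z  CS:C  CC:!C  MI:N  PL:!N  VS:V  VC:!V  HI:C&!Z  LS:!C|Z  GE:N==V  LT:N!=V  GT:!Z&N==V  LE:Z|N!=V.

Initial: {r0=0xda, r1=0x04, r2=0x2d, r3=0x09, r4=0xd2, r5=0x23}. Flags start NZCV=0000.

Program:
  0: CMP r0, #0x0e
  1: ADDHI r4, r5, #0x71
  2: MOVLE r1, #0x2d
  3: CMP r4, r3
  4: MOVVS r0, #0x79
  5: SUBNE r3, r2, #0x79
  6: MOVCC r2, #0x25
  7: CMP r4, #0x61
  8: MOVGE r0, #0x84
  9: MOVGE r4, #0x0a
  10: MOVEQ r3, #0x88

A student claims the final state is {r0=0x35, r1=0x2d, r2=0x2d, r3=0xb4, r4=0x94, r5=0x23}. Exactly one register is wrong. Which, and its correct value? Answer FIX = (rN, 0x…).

[0] flags=1010 → (cmp)
[1] flags=1010 HI?T → r4=0x94
[2] flags=1010 LE?T → r1=0x2d
[3] flags=1010 → (cmp)
[4] flags=1010 VS?F → skip
[5] flags=1010 NE?T → r3=0xb4
[6] flags=1010 CC?F → skip
[7] flags=0011 → (cmp)
[8] flags=0011 GE?F → skip
[9] flags=0011 GE?F → skip
[10] flags=0011 EQ?F → skip

FIX = (r0, 0xda)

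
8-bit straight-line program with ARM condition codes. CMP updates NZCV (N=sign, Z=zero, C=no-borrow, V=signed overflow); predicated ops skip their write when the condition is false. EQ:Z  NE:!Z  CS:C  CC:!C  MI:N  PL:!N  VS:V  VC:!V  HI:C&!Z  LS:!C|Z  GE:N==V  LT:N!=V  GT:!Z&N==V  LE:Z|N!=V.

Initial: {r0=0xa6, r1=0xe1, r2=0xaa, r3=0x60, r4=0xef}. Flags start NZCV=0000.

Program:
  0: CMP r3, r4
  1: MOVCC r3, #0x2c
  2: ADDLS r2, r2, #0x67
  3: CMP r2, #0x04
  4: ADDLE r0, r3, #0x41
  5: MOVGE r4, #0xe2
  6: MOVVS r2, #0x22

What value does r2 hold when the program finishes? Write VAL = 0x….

VAL = 0x11

[0] flags=0000 → (cmp)
[1] flags=0000 CC?T → r3=0x2c
[2] flags=0000 LS?T → r2=0x11
[3] flags=0010 → (cmp)
[4] flags=0010 LE?F → skip
[5] flags=0010 GE?T → r4=0xe2
[6] flags=0010 VS?F → skip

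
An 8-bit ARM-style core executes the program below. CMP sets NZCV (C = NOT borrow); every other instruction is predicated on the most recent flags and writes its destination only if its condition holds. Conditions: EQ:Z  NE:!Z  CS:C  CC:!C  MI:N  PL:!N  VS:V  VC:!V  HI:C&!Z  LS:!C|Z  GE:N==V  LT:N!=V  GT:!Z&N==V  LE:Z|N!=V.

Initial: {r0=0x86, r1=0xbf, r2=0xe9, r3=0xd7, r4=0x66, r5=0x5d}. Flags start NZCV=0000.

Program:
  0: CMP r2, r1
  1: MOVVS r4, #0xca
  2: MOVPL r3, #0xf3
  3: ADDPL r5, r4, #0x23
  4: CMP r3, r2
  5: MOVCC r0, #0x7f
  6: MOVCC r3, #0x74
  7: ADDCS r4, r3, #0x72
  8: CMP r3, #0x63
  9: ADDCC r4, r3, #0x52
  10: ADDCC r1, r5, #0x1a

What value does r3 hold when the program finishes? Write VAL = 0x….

0: ✓ CMP  NZCV=0010
1: · MOVVS
2: ✓ MOVPL  r3←0xf3
3: ✓ ADDPL  r5←0x89
4: ✓ CMP  NZCV=0010
5: · MOVCC
6: · MOVCC
7: ✓ ADDCS  r4←0x65
8: ✓ CMP  NZCV=1010
9: · ADDCC
10: · ADDCC

VAL = 0xf3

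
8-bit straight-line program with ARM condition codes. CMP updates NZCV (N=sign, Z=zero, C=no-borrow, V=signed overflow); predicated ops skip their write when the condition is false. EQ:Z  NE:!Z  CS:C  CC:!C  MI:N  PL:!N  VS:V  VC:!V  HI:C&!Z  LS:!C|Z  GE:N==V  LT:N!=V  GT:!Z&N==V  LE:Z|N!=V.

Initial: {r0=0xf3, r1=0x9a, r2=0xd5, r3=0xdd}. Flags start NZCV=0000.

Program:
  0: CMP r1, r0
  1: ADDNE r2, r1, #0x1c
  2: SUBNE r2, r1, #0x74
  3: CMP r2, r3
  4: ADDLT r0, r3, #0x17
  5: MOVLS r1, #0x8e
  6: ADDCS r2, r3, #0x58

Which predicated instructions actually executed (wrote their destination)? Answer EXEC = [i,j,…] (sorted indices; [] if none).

[0] flags=1000 → (cmp)
[1] flags=1000 NE?T → r2=0xb6
[2] flags=1000 NE?T → r2=0x26
[3] flags=0000 → (cmp)
[4] flags=0000 LT?F → skip
[5] flags=0000 LS?T → r1=0x8e
[6] flags=0000 CS?F → skip

EXEC = [1,2,5]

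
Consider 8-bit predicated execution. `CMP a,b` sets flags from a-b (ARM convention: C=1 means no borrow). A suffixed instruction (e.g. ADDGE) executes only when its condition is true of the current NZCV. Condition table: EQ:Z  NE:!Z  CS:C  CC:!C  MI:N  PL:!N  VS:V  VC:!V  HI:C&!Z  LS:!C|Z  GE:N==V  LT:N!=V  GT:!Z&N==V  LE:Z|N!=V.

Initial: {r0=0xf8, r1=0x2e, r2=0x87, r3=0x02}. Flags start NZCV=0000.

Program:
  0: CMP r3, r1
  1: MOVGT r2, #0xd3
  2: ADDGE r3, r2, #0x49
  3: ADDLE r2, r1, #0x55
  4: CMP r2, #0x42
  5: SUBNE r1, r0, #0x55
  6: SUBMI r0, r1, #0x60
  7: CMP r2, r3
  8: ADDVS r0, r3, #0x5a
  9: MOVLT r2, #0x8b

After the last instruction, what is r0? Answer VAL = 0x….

[0] flags=1000 → (cmp)
[1] flags=1000 GT?F → skip
[2] flags=1000 GE?F → skip
[3] flags=1000 LE?T → r2=0x83
[4] flags=0011 → (cmp)
[5] flags=0011 NE?T → r1=0xa3
[6] flags=0011 MI?F → skip
[7] flags=1010 → (cmp)
[8] flags=1010 VS?F → skip
[9] flags=1010 LT?T → r2=0x8b

VAL = 0xf8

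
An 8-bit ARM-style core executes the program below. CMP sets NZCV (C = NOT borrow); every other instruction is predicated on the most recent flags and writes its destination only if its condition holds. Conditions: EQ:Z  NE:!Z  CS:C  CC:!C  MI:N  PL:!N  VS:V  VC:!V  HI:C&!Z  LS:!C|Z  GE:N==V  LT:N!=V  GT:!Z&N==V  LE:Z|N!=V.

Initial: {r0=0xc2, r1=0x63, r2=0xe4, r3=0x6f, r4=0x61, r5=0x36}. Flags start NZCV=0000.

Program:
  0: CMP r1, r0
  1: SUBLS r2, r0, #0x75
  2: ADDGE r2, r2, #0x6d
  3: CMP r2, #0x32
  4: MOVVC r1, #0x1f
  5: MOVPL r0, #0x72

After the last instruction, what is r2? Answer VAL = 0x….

[0] flags=1001 → (cmp)
[1] flags=1001 LS?T → r2=0x4d
[2] flags=1001 GE?T → r2=0xba
[3] flags=1010 → (cmp)
[4] flags=1010 VC?T → r1=0x1f
[5] flags=1010 PL?F → skip

VAL = 0xba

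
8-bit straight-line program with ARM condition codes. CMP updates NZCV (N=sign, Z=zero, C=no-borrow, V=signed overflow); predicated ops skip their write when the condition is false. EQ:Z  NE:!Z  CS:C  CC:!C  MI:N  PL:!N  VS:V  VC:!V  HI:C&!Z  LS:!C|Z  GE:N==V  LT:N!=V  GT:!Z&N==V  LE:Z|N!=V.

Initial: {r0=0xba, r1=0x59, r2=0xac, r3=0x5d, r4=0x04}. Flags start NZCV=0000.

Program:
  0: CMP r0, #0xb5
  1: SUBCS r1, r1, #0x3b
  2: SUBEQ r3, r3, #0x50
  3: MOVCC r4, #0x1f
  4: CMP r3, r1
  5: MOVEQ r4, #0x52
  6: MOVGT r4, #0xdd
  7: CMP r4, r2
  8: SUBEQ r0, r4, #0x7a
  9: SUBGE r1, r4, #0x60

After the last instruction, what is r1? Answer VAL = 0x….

[0] flags=0010 → (cmp)
[1] flags=0010 CS?T → r1=0x1e
[2] flags=0010 EQ?F → skip
[3] flags=0010 CC?F → skip
[4] flags=0010 → (cmp)
[5] flags=0010 EQ?F → skip
[6] flags=0010 GT?T → r4=0xdd
[7] flags=0010 → (cmp)
[8] flags=0010 EQ?F → skip
[9] flags=0010 GE?T → r1=0x7d

VAL = 0x7d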